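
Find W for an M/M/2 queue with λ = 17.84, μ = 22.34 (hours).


a = 0.7986; ρ = 0.3993; P₀ = 0.429303
Lq = P₀·a^c·ρ/(c!(1−ρ)²) = 0.15146
Wq = Lq/λ = 0.15146/17.84 = 0.008490 hr
W = Wq + 1/μ = 0.008490 + 0.04476 = 0.05325 hr

Final: 0.05325 hr


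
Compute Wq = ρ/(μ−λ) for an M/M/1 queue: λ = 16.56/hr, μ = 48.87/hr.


ρ = 16.56/48.87 = 0.3389
Wq = ρ/(μ−λ) = 0.3389/(48.87 − 16.56) = 0.3389/32.31 = 0.01049 hr

Final: 0.01049 hr


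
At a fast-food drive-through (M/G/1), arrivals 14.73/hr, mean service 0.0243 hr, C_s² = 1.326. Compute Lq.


ρ = λ·E[S] = 14.73·0.0243 = 0.3579
Lq = ρ²(1+C_s²)/(2(1−ρ)) = 0.1281·(1+1.326)/(2·0.6421)
= 0.1281·2.3260/1.2841 = 0.23207

Final: 0.23207


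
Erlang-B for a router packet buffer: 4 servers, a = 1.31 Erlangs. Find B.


B(c,a) = (a^c/c!) / Σ_{k=0}^{c} a^k/k!
a^4/4! = 0.122708
Σ terms (k=0..4): 1.00000 + 1.31000 + 0.85805 + 0.37468 + 0.12271 = 3.665440
B = 0.122708/3.665440 = 0.033477

Final: 0.033477


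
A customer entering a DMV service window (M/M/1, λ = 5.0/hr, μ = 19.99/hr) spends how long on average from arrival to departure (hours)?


W = 1/(μ−λ) = 1/(19.99 − 5.0) = 1/14.99 = 0.06671 hr

Final: 0.06671 hr


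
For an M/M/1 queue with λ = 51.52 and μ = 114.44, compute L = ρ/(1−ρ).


ρ = λ/μ = 51.52/114.44 = 0.4502
L = ρ/(1−ρ) = 0.4502/(1 − 0.4502) = 0.4502/0.5498 = 0.8188

Final: 0.8188


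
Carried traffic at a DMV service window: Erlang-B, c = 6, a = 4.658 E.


B(6,4.658) = 0.166066 (Erlang-B)
Carried load = a(1 − B) = 4.658·(1 − 0.166066) = 4.658·0.833934 = 3.8845 E

Final: 3.8845 Erlangs


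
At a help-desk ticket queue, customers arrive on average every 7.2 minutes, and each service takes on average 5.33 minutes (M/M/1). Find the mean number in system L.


λ = 60/7.2 = 8.3333 /hr
μ = 60/5.33 = 11.2570 /hr
ρ = λ/μ = 8.3333/11.2570 = 0.7403
L = ρ/(1−ρ) = 0.7403/0.2597 = 2.8503

Final: 2.8503


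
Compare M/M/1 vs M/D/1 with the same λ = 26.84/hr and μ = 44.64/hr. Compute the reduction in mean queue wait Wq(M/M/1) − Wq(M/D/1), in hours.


ρ = 26.84/44.64 = 0.6013
Wq(M/M/1) = ρ/(μ−λ) = 0.6013/17.80 = 0.03378 hr
Wq(M/D/1) = ρ/(2(μ−λ)) = 0.01689 hr
Savings = 0.03378 − 0.01689 = 0.01689 hr

Final: 0.01689 hr


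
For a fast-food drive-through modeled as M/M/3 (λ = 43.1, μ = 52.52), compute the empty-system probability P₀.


a = λ/μ = 43.1/52.52 = 0.8206; ρ = a/c = 0.2735
Σ_{k=0}^{2} a^k/k! (terms k=0..2) = 1.00000 + 0.82064 + 0.33672 = 2.15736
Tail: a^3/(3!(1−ρ)) = 0.55266/(6·0.7265) = 0.12679
P₀ = 1/(2.15736 + 0.12679) = 1/2.28416 = 0.437798

Final: 0.437798


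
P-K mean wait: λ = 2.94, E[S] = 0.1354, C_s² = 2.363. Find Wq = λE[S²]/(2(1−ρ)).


ρ = λ·E[S] = 2.94·0.1354 = 0.3981
E[S²] = E[S]²(1+C_s²) = 0.1354²·(1+2.363) = 0.061654
Wq = λ·E[S²]/(2(1−ρ)) = 2.94·0.061654/(2·0.6019) = 0.15057 hr

Final: 0.15057 hr


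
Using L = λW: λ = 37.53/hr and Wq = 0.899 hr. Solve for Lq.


Lq = λWq = 37.53·0.899 = 33.7395

Final: 33.7395


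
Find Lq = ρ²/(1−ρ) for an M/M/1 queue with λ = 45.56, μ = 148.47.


ρ = 45.56/148.47 = 0.3069
Lq = ρ²/(1−ρ) = 0.09417/0.6931 = 0.1359

Final: 0.1359


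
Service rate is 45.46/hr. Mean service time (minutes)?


Mean service time = 1/μ = 1/45.46 hour = 0.02200 hour
In minutes: 0.02200 × 60 = 1.3198 min

Final: 1.3198 min


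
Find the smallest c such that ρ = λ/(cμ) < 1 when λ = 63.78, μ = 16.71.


Stability requires cμ > λ ⇔ c > λ/μ.
λ/μ = 63.78/16.71 = 3.8169
Minimum integer c = ⌊3.8169⌋ + 1 = 4
Check: 4·16.71 = 66.84 > 63.78, while 3·16.71 = 50.13 ≤ 63.78

Final: 4 servers


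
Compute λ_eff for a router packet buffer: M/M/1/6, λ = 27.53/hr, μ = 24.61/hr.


ρ = 1.1187; P_K = (1−ρ)ρ^6/(1−ρ^7) = 0.195040
λ_eff = λ(1 − P_K) = 27.53·(1 − 0.195040) = 27.53·0.804960 = 22.1606 /hr

Final: 22.1606 /hr


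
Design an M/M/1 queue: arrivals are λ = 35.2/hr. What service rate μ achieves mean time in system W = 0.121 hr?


W = 1/(μ−λ) ⇒ μ − λ = 1/W = 1/0.121 = 8.2645
μ = λ + 1/W = 35.2 + 8.2645 = 43.4645 per hr

Final: 43.4645 /hr


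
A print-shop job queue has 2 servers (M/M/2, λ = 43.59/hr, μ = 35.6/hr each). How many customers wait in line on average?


a = λ/μ = 1.2244; ρ = a/2 = 0.6122
P₀ = 0.240526
Lq = P₀·a^c·ρ / (c!·(1−ρ)²) = 0.240526·1.49925·0.6122/(2·0.15037)
= 0.73407

Final: 0.73407


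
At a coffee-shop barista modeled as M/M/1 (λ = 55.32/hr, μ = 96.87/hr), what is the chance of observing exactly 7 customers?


ρ = 55.32/96.87 = 0.5711
P_n = (1−ρ)·ρ^n = (1 − 0.5711)·0.5711^7 = 0.4289·0.019808 = 0.008496

Final: 0.008496


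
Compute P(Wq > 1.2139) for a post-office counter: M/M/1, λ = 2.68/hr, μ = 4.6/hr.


ρ = 2.68/4.6 = 0.5826
P(Wq > t) = ρ·e^{−(μ−λ)t} = 0.5826·e^{−2.3307}
= 0.5826·0.097229 = 0.056646

Final: 0.056646


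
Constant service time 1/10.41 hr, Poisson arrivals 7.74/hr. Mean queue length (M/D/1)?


ρ = 7.74/10.41 = 0.7435
M/D/1: Lq = ρ²/(2(1−ρ)) = 0.5528/(2·0.2565) = 1.07768

Final: 1.07768


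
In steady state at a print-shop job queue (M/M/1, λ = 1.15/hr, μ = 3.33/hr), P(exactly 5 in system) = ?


ρ = 1.15/3.33 = 0.3453
P_n = (1−ρ)·ρ^n = (1 − 0.3453)·0.3453^5 = 0.6547·0.004912 = 0.003216

Final: 0.003216


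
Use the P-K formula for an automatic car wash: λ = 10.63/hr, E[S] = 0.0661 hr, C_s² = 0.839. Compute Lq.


ρ = λ·E[S] = 10.63·0.0661 = 0.7026
Lq = ρ²(1+C_s²)/(2(1−ρ)) = 0.4937·(1+0.839)/(2·0.2974)
= 0.4937·1.8390/0.5947 = 1.52666

Final: 1.52666


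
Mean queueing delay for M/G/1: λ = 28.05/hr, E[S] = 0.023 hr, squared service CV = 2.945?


ρ = λ·E[S] = 28.05·0.023 = 0.6452
E[S²] = E[S]²(1+C_s²) = 0.023²·(1+2.945) = 0.002087
Wq = λ·E[S²]/(2(1−ρ)) = 28.05·0.002087/(2·0.3548) = 0.08248 hr

Final: 0.08248 hr


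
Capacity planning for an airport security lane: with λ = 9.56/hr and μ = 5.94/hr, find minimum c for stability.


Stability requires cμ > λ ⇔ c > λ/μ.
λ/μ = 9.56/5.94 = 1.6094
Minimum integer c = ⌊1.6094⌋ + 1 = 2
Check: 2·5.94 = 11.88 > 9.56, while 1·5.94 = 5.94 ≤ 9.56

Final: 2 servers


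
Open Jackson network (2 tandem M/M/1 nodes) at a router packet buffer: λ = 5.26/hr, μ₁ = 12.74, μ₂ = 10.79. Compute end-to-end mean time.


Each node sees arrival rate λ = 5.26/hr (tandem ⇒ throughput preserved).
W₁ = 1/(μ₁−λ) = 1/(12.74−5.26) = 0.13369 hr
W₂ = 1/(μ₂−λ) = 1/(10.79−5.26) = 0.18083 hr
W_total = W₁ + W₂ = 0.13369 + 0.18083 = 0.31452 hr

Final: 0.31452 hr


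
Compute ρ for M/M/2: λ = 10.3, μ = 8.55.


ρ = λ/(cμ) = 10.3/(2·8.55) = 10.3/17.10 = 0.6023

Final: 0.6023


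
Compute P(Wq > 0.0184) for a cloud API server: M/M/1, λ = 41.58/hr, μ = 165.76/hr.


ρ = 41.58/165.76 = 0.2508
P(Wq > t) = ρ·e^{−(μ−λ)t} = 0.2508·e^{−2.2849}
= 0.2508·0.101783 = 0.025532

Final: 0.025532


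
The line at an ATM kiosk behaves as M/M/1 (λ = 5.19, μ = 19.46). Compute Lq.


ρ = 5.19/19.46 = 0.2667
Lq = ρ²/(1−ρ) = 0.07113/0.7333 = 0.09700

Final: 0.09700


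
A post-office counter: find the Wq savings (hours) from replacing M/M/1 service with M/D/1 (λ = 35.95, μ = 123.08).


ρ = 35.95/123.08 = 0.2921
Wq(M/M/1) = ρ/(μ−λ) = 0.2921/87.13 = 0.003352 hr
Wq(M/D/1) = ρ/(2(μ−λ)) = 0.001676 hr
Savings = 0.003352 − 0.001676 = 0.001676 hr

Final: 0.001676 hr


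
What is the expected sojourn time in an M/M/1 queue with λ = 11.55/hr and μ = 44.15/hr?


W = 1/(μ−λ) = 1/(44.15 − 11.55) = 1/32.60 = 0.03067 hr

Final: 0.03067 hr


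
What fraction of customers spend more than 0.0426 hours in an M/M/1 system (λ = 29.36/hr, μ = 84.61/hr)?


W ~ Exponential(μ−λ) for M/M/1.
μ − λ = 84.61 − 29.36 = 55.2500
P(W > t) = e^{−(μ−λ)t} = e^{−2.3537} = 0.095022

Final: 0.095022


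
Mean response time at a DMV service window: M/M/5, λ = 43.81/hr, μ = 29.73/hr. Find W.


a = 1.4736; ρ = 0.2947; P₀ = 0.228769
Lq = P₀·a^c·ρ/(c!(1−ρ)²) = 0.007849
Wq = Lq/λ = 0.007849/43.81 = 0.0001792 hr
W = Wq + 1/μ = 0.0001792 + 0.03364 = 0.03382 hr

Final: 0.03382 hr


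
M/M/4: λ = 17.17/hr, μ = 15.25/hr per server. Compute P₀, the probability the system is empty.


a = λ/μ = 17.17/15.25 = 1.1259; ρ = a/c = 0.2815
Σ_{k=0}^{3} a^k/k! (terms k=0..3) = 1.00000 + 1.12590 + 0.63383 + 0.23788 = 2.99760
Tail: a^4/(4!(1−ρ)) = 1.60695/(24·0.7185) = 0.09319
P₀ = 1/(2.99760 + 0.09319) = 1/3.09079 = 0.323542

Final: 0.323542


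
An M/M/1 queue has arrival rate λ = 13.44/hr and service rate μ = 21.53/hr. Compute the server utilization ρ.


ρ = λ/μ = 13.44/21.53 = 0.6242

Final: 0.6242


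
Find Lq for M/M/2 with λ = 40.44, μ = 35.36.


a = λ/μ = 1.1437; ρ = a/2 = 0.5718
P₀ = 0.272400
Lq = P₀·a^c·ρ / (c!·(1−ρ)²) = 0.272400·1.30797·0.5718/(2·0.18333)
= 0.55567

Final: 0.55567


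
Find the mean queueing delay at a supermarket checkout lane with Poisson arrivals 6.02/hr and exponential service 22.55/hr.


ρ = 6.02/22.55 = 0.2670
Wq = ρ/(μ−λ) = 0.2670/(22.55 − 6.02) = 0.2670/16.53 = 0.01615 hr

Final: 0.01615 hr


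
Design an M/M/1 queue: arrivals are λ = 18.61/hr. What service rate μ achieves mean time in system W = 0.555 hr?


W = 1/(μ−λ) ⇒ μ − λ = 1/W = 1/0.555 = 1.8018
μ = λ + 1/W = 18.61 + 1.8018 = 20.4118 per hr

Final: 20.4118 /hr


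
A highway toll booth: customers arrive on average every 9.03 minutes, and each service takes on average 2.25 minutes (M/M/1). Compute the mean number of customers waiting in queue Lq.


λ = 60/9.03 = 6.6445 /hr
μ = 60/2.25 = 26.6667 /hr
ρ = λ/μ = 6.6445/26.6667 = 0.2492
Lq = ρ²/(1−ρ) = 0.06209/0.7508 = 0.08269

Final: 0.08269


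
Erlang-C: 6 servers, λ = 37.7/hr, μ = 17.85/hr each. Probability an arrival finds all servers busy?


a = λ/μ = 2.1120; ρ = a/6 = 0.3520
P₀ = 0.120741 (from M/M/c formula)
C(c,a) = [a^c/(c!(1−ρ))]·P₀ = [88.76030/(720·0.6480)]·0.120741
= 0.19025·0.120741 = 0.022971

Final: 0.022971


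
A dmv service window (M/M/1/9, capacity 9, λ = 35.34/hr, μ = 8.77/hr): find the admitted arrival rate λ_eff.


ρ = 4.0296; P_K = (1−ρ)ρ^9/(1−ρ^10) = 0.751840
λ_eff = λ(1 − P_K) = 35.34·(1 − 0.751840) = 35.34·0.248160 = 8.7700 /hr

Final: 8.7700 /hr


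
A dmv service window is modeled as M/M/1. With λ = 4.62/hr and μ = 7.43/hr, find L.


ρ = λ/μ = 4.62/7.43 = 0.6218
L = ρ/(1−ρ) = 0.6218/(1 − 0.6218) = 0.6218/0.3782 = 1.6441

Final: 1.6441


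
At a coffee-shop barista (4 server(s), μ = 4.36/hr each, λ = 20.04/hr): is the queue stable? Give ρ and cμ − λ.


Total capacity cμ = 4·4.36 = 17.44/hr
ρ = λ/(cμ) = 20.04/17.44 = 1.1491
Stable ⇔ ρ < 1: NO
Spare capacity = cμ − λ = 17.44 − 20.04 = -2.60/hr

Final: ρ = 1.1491; unstable; margin = -2.60/hr


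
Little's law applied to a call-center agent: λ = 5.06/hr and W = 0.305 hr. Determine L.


L = λW = 5.06·0.305 = 1.5433

Final: 1.5433


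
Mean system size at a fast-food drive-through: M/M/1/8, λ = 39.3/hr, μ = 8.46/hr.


ρ = 39.3/8.46 = 4.6454
L = ρ[1 − (K+1)ρ^K + Kρ^(K+1)] / [(1−ρ)(1−ρ^(K+1))]
Numerator: 4.6454·(1 − 9·216859.023922 + 8·1007394.756517) = 28371384.632117
Denominator: (-3.6454)·(-1007393.756517) = 3672343.197515
L = 28371384.632117/3672343.197515 = 7.7257

Final: 7.7257


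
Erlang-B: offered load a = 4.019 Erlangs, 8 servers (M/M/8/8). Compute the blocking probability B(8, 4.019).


B(c,a) = (a^c/c!) / Σ_{k=0}^{c} a^k/k!
a^8/8! = 1.688199
Σ terms (k=0..8): 1.00000 + 4.01900 + 8.07618 + 10.81939 + 10.87078 + 8.73793 + 5.85296 + 3.36044 + 1.68820 = 54.424880
B = 1.688199/54.424880 = 0.031019

Final: 0.031019


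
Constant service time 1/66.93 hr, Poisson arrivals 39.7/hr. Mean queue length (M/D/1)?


ρ = 39.7/66.93 = 0.5932
M/D/1: Lq = ρ²/(2(1−ρ)) = 0.3518/(2·0.4068) = 0.43240

Final: 0.43240


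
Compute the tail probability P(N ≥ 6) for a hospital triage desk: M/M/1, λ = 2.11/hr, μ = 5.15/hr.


ρ = 2.11/5.15 = 0.4097
P(N ≥ n) = ρ^n = 0.4097^6 = 0.004730

Final: 0.004730


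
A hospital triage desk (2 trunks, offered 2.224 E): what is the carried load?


B(2,2.224) = 0.434097 (Erlang-B)
Carried load = a(1 − B) = 2.224·(1 − 0.434097) = 2.224·0.565903 = 1.2586 E

Final: 1.2586 Erlangs


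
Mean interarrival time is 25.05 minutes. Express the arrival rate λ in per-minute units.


λ = 1/(interarrival time) in consistent units.
1 minute = 1 min, so λ = 1/25.05 = 0.03992 per minute

Final: 0.03992 /min


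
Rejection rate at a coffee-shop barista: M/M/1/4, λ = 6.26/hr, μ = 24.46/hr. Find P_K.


ρ = λ/μ = 6.26/24.46 = 0.2559
P_K = (1−ρ)ρ^K/(1−ρ^(K+1)) = (0.7441·0.004290)/(1 − 0.001098)
= 0.003192/0.998902 = 0.003196

Final: 0.003196


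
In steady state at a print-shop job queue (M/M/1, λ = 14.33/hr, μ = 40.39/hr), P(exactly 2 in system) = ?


ρ = 14.33/40.39 = 0.3548
P_n = (1−ρ)·ρ^n = (1 − 0.3548)·0.3548^2 = 0.6452·0.125877 = 0.081217

Final: 0.081217


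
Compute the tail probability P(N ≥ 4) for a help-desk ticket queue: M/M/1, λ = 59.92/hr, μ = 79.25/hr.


ρ = 59.92/79.25 = 0.7561
P(N ≥ n) = ρ^n = 0.7561^4 = 0.326806

Final: 0.326806


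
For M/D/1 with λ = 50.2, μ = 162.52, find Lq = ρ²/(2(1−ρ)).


ρ = 50.2/162.52 = 0.3089
M/D/1: Lq = ρ²/(2(1−ρ)) = 0.09541/(2·0.6911) = 0.06903

Final: 0.06903


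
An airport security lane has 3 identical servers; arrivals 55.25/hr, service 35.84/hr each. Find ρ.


ρ = λ/(cμ) = 55.25/(3·35.84) = 55.25/107.52 = 0.5139

Final: 0.5139


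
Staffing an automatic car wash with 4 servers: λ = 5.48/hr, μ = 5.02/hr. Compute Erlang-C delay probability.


a = λ/μ = 1.0916; ρ = a/4 = 0.2729
P₀ = 0.334935 (from M/M/c formula)
C(c,a) = [a^c/(c!(1−ρ))]·P₀ = [1.42006/(24·0.7271)]·0.334935
= 0.08138·0.334935 = 0.027256

Final: 0.027256


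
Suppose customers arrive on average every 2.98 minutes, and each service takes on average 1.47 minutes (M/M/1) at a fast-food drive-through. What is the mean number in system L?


λ = 60/2.98 = 20.1342 /hr
μ = 60/1.47 = 40.8163 /hr
ρ = λ/μ = 20.1342/40.8163 = 0.4933
L = ρ/(1−ρ) = 0.4933/0.5067 = 0.9735

Final: 0.9735


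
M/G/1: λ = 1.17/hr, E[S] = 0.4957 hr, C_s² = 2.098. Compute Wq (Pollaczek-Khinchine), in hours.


ρ = λ·E[S] = 1.17·0.4957 = 0.5800
E[S²] = E[S]²(1+C_s²) = 0.4957²·(1+2.098) = 0.761236
Wq = λ·E[S²]/(2(1−ρ)) = 1.17·0.761236/(2·0.4200) = 1.06021 hr

Final: 1.06021 hr


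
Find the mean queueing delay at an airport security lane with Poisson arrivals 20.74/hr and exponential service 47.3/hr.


ρ = 20.74/47.3 = 0.4385
Wq = ρ/(μ−λ) = 0.4385/(47.3 − 20.74) = 0.4385/26.56 = 0.01651 hr

Final: 0.01651 hr


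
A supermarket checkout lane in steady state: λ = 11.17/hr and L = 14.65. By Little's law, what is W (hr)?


W = L/λ = 14.65/11.17 = 1.3115 hr

Final: 1.3115 hr


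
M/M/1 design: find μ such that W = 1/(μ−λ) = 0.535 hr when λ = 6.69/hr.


W = 1/(μ−λ) ⇒ μ − λ = 1/W = 1/0.535 = 1.8692
μ = λ + 1/W = 6.69 + 1.8692 = 8.5592 per hr

Final: 8.5592 /hr


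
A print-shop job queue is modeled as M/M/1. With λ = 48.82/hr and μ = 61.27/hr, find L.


ρ = λ/μ = 48.82/61.27 = 0.7968
L = ρ/(1−ρ) = 0.7968/(1 − 0.7968) = 0.7968/0.2032 = 3.9213

Final: 3.9213


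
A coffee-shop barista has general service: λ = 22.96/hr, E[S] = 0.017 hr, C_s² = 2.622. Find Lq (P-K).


ρ = λ·E[S] = 22.96·0.017 = 0.3903
Lq = ρ²(1+C_s²)/(2(1−ρ)) = 0.1523·(1+2.622)/(2·0.6097)
= 0.1523·3.6220/1.2194 = 0.45254

Final: 0.45254


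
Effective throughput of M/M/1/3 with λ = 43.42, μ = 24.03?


ρ = 1.8069; P_K = (1−ρ)ρ^3/(1−ρ^4) = 0.492799
λ_eff = λ(1 − P_K) = 43.42·(1 − 0.492799) = 43.42·0.507201 = 22.0227 /hr

Final: 22.0227 /hr


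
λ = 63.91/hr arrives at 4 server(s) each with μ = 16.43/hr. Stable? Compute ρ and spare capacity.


Total capacity cμ = 4·16.43 = 65.72/hr
ρ = λ/(cμ) = 63.91/65.72 = 0.9725
Stable ⇔ ρ < 1: YES
Spare capacity = cμ − λ = 65.72 − 63.91 = 1.81/hr

Final: ρ = 0.9725; stable; margin = 1.81/hr


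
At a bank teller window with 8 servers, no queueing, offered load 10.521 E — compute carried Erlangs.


B(8,10.521) = 0.362055 (Erlang-B)
Carried load = a(1 − B) = 10.521·(1 − 0.362055) = 10.521·0.637945 = 6.7118 E

Final: 6.7118 Erlangs


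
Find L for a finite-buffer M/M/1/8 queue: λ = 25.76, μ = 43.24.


ρ = 25.76/43.24 = 0.5957
L = ρ[1 − (K+1)ρ^K + Kρ^(K+1)] / [(1−ρ)(1−ρ^(K+1))]
Numerator: 0.5957·(1 − 9·0.015867 + 8·0.009452) = 0.555723
Denominator: (0.4043)·(0.990548) = 0.400434
L = 0.555723/0.400434 = 1.3878

Final: 1.3878


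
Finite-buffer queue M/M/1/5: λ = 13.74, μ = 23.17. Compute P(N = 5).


ρ = λ/μ = 13.74/23.17 = 0.5930
P_K = (1−ρ)ρ^K/(1−ρ^(K+1)) = (0.4070·0.073334)/(1 − 0.043487)
= 0.029846/0.956513 = 0.031203

Final: 0.031203


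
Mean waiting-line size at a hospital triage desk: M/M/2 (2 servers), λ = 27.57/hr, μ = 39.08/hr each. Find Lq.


a = λ/μ = 0.7055; ρ = a/2 = 0.3527
P₀ = 0.478483
Lq = P₀·a^c·ρ / (c!·(1−ρ)²) = 0.478483·0.49770·0.3527/(2·0.41895)
= 0.10025

Final: 0.10025


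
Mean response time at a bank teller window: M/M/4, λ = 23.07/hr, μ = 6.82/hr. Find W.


a = 3.3827; ρ = 0.8457; P₀ = 0.019265
Lq = P₀·a^c·ρ/(c!(1−ρ)²) = 3.73206
Wq = Lq/λ = 3.73206/23.07 = 0.16177 hr
W = Wq + 1/μ = 0.16177 + 0.14663 = 0.30840 hr

Final: 0.30840 hr


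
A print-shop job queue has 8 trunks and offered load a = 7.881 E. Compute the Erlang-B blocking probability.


B(c,a) = (a^c/c!) / Σ_{k=0}^{c} a^k/k!
a^8/8! = 369.088146
Σ terms (k=0..8): 1.00000 + 7.88100 + 31.05508 + 81.58170 + 160.73634 + 253.35262 + 332.77866 + 374.66123 + 369.08815 = 1612.134766
B = 369.088146/1612.134766 = 0.228944

Final: 0.228944


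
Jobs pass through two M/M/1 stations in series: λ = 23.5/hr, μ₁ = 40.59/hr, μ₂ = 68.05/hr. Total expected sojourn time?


Each node sees arrival rate λ = 23.5/hr (tandem ⇒ throughput preserved).
W₁ = 1/(μ₁−λ) = 1/(40.59−23.5) = 0.05851 hr
W₂ = 1/(μ₂−λ) = 1/(68.05−23.5) = 0.02245 hr
W_total = W₁ + W₂ = 0.05851 + 0.02245 = 0.08096 hr

Final: 0.08096 hr


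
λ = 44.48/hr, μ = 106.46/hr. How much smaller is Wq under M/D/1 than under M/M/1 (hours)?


ρ = 44.48/106.46 = 0.4178
Wq(M/M/1) = ρ/(μ−λ) = 0.4178/61.98 = 0.006741 hr
Wq(M/D/1) = ρ/(2(μ−λ)) = 0.003371 hr
Savings = 0.006741 − 0.003371 = 0.003371 hr

Final: 0.003371 hr


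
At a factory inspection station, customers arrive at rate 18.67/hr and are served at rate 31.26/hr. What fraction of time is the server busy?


ρ = λ/μ = 18.67/31.26 = 0.5972

Final: 0.5972


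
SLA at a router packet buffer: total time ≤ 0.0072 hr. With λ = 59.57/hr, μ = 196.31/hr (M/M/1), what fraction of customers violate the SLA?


W ~ Exponential(μ−λ) for M/M/1.
μ − λ = 196.31 − 59.57 = 136.7400
P(W > t) = e^{−(μ−λ)t} = e^{−0.9845} = 0.373616

Final: 0.373616


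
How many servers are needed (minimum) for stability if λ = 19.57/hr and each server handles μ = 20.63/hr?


Stability requires cμ > λ ⇔ c > λ/μ.
λ/μ = 19.57/20.63 = 0.9486
Minimum integer c = ⌊0.9486⌋ + 1 = 1
Check: 1·20.63 = 20.63 > 19.57, while 0·20.63 = 0.00 ≤ 19.57

Final: 1 servers


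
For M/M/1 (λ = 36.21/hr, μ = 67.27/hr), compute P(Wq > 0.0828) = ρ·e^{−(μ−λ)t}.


ρ = 36.21/67.27 = 0.5383
P(Wq > t) = ρ·e^{−(μ−λ)t} = 0.5383·e^{−2.5718}
= 0.5383·0.076400 = 0.041125

Final: 0.041125


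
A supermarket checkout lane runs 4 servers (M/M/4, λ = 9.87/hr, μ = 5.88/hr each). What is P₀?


a = λ/μ = 9.87/5.88 = 1.6786; ρ = a/c = 0.4196
Σ_{k=0}^{3} a^k/k! (terms k=0..3) = 1.00000 + 1.67857 + 1.40880 + 0.78826 = 4.87563
Tail: a^4/(4!(1−ρ)) = 7.93888/(24·0.5804) = 0.56997
P₀ = 1/(4.87563 + 0.56997) = 1/5.44560 = 0.183634

Final: 0.183634


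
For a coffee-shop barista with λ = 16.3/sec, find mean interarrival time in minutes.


Mean interarrival time = 1/λ = 1/16.3 second = 0.06135 second
In minutes: 0.06135 × 0.0166667 = 0.001022 min

Final: 0.001022 min


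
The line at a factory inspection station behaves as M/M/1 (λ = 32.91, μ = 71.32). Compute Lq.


ρ = 32.91/71.32 = 0.4614
Lq = ρ²/(1−ρ) = 0.2129/0.5386 = 0.3954

Final: 0.3954


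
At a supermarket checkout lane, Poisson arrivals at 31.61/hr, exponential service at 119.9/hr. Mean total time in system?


W = 1/(μ−λ) = 1/(119.9 − 31.61) = 1/88.29 = 0.01133 hr

Final: 0.01133 hr


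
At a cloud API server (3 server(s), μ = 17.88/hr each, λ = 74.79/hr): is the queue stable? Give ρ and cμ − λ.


Total capacity cμ = 3·17.88 = 53.64/hr
ρ = λ/(cμ) = 74.79/53.64 = 1.3943
Stable ⇔ ρ < 1: NO
Spare capacity = cμ − λ = 53.64 − 74.79 = -21.15/hr

Final: ρ = 1.3943; unstable; margin = -21.15/hr


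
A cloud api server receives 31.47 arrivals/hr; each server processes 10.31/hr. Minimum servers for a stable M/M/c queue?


Stability requires cμ > λ ⇔ c > λ/μ.
λ/μ = 31.47/10.31 = 3.0524
Minimum integer c = ⌊3.0524⌋ + 1 = 4
Check: 4·10.31 = 41.24 > 31.47, while 3·10.31 = 30.93 ≤ 31.47

Final: 4 servers


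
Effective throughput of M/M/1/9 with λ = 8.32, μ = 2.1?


ρ = 3.9619; P_K = (1−ρ)ρ^9/(1−ρ^10) = 0.747597
λ_eff = λ(1 − P_K) = 8.32·(1 − 0.747597) = 8.32·0.252403 = 2.1000 /hr

Final: 2.1000 /hr


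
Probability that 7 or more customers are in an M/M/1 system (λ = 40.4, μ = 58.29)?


ρ = 40.4/58.29 = 0.6931
P(N ≥ n) = ρ^n = 0.6931^7 = 0.076827

Final: 0.076827


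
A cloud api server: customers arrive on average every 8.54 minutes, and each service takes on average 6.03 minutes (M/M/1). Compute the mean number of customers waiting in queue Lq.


λ = 60/8.54 = 7.0258 /hr
μ = 60/6.03 = 9.9502 /hr
ρ = λ/μ = 7.0258/9.9502 = 0.7061
Lq = ρ²/(1−ρ) = 0.4986/0.2939 = 1.6963

Final: 1.6963


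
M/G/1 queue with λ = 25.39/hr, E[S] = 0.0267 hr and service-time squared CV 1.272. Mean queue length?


ρ = λ·E[S] = 25.39·0.0267 = 0.6779
Lq = ρ²(1+C_s²)/(2(1−ρ)) = 0.4596·(1+1.272)/(2·0.3221)
= 0.4596·2.2720/0.6442 = 1.62089

Final: 1.62089


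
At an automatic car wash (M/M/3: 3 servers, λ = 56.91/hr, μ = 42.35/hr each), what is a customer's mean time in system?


a = 1.3438; ρ = 0.4479; P₀ = 0.251301
Lq = P₀·a^c·ρ/(c!(1−ρ)²) = 0.14938
Wq = Lq/λ = 0.14938/56.91 = 0.002625 hr
W = Wq + 1/μ = 0.002625 + 0.02361 = 0.02624 hr

Final: 0.02624 hr


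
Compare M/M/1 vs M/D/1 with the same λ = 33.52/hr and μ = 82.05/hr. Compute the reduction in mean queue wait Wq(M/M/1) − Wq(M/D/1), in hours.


ρ = 33.52/82.05 = 0.4085
Wq(M/M/1) = ρ/(μ−λ) = 0.4085/48.53 = 0.008418 hr
Wq(M/D/1) = ρ/(2(μ−λ)) = 0.004209 hr
Savings = 0.008418 − 0.004209 = 0.004209 hr

Final: 0.004209 hr


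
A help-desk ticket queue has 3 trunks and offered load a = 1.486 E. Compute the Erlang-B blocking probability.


B(c,a) = (a^c/c!) / Σ_{k=0}^{c} a^k/k!
a^3/3! = 0.546897
Σ terms (k=0..3): 1.00000 + 1.48600 + 1.10410 + 0.54690 = 4.136995
B = 0.546897/4.136995 = 0.132197

Final: 0.132197


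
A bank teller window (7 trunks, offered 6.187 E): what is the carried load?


B(7,6.187) = 0.197202 (Erlang-B)
Carried load = a(1 − B) = 6.187·(1 − 0.197202) = 6.187·0.802798 = 4.9669 E

Final: 4.9669 Erlangs


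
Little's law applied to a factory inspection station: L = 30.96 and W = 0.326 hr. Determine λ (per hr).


λ = L/W = 30.96/0.326 = 94.9693 /hr

Final: 94.9693 /hr


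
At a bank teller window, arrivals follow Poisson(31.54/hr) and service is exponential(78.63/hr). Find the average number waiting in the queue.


ρ = 31.54/78.63 = 0.4011
Lq = ρ²/(1−ρ) = 0.1609/0.5989 = 0.2687

Final: 0.2687


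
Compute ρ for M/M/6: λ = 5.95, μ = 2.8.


ρ = λ/(cμ) = 5.95/(6·2.8) = 5.95/16.80 = 0.3542

Final: 0.3542


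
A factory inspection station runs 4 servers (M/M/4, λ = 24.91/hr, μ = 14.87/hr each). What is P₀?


a = λ/μ = 24.91/14.87 = 1.6752; ρ = a/c = 0.4188
Σ_{k=0}^{3} a^k/k! (terms k=0..3) = 1.00000 + 1.67518 + 1.40312 + 0.78350 = 4.86180
Tail: a^4/(4!(1−ρ)) = 7.87501/(24·0.5812) = 0.56456
P₀ = 1/(4.86180 + 0.56456) = 1/5.42637 = 0.184285

Final: 0.184285


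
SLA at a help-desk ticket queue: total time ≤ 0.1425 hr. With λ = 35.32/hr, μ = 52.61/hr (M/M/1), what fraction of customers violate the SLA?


W ~ Exponential(μ−λ) for M/M/1.
μ − λ = 52.61 − 35.32 = 17.2900
P(W > t) = e^{−(μ−λ)t} = e^{−2.4638} = 0.085109

Final: 0.085109


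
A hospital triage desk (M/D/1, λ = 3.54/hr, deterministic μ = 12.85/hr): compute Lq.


ρ = 3.54/12.85 = 0.2755
M/D/1: Lq = ρ²/(2(1−ρ)) = 0.07589/(2·0.7245) = 0.05237

Final: 0.05237


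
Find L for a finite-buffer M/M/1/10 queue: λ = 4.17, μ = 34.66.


ρ = 4.17/34.66 = 0.1203
L = ρ[1 − (K+1)ρ^K + Kρ^(K+1)] / [(1−ρ)(1−ρ^(K+1))]
Numerator: 0.1203·(1 − 11·6.354e-10 + 10·7.645e-11) = 0.120312
Denominator: (0.8797)·(1.000000) = 0.879688
L = 0.120312/0.879688 = 0.1368

Final: 0.1368


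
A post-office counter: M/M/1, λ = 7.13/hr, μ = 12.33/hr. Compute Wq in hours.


ρ = 7.13/12.33 = 0.5783
Wq = ρ/(μ−λ) = 0.5783/(12.33 − 7.13) = 0.5783/5.20 = 0.1112 hr

Final: 0.1112 hr


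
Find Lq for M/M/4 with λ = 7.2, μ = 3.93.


a = λ/μ = 1.8321; ρ = a/4 = 0.4580
P₀ = 0.156220
Lq = P₀·a^c·ρ / (c!·(1−ρ)²) = 0.156220·11.26574·0.4580/(24·0.29375)
= 0.11434

Final: 0.11434


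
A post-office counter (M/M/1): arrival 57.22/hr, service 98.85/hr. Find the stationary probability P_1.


ρ = 57.22/98.85 = 0.5789
P_n = (1−ρ)·ρ^n = (1 − 0.5789)·0.5789^1 = 0.4211·0.578857 = 0.243782

Final: 0.243782


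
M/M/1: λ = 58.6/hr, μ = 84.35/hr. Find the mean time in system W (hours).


W = 1/(μ−λ) = 1/(84.35 − 58.6) = 1/25.75 = 0.03883 hr

Final: 0.03883 hr


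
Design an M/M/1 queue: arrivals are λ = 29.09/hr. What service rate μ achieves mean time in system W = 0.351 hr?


W = 1/(μ−λ) ⇒ μ − λ = 1/W = 1/0.351 = 2.8490
μ = λ + 1/W = 29.09 + 2.8490 = 31.9390 per hr

Final: 31.9390 /hr


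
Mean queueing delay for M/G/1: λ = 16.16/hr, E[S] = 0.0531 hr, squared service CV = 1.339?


ρ = λ·E[S] = 16.16·0.0531 = 0.8581
E[S²] = E[S]²(1+C_s²) = 0.0531²·(1+1.339) = 0.006595
Wq = λ·E[S²]/(2(1−ρ)) = 16.16·0.006595/(2·0.1419) = 0.37552 hr

Final: 0.37552 hr


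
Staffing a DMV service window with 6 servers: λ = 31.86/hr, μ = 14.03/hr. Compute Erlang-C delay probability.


a = λ/μ = 2.2708; ρ = a/6 = 0.3785
P₀ = 0.102896 (from M/M/c formula)
C(c,a) = [a^c/(c!(1−ρ))]·P₀ = [137.12878/(720·0.6215)]·0.102896
= 0.30643·0.102896 = 0.031531

Final: 0.031531


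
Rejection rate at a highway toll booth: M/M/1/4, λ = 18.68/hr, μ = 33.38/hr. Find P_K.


ρ = λ/μ = 18.68/33.38 = 0.5596
P_K = (1−ρ)ρ^K/(1−ρ^(K+1)) = (0.4404·0.098076)/(1 − 0.054885)
= 0.043191/0.945115 = 0.045699

Final: 0.045699


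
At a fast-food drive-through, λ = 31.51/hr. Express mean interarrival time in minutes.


Mean interarrival time = 1/λ = 1/31.51 hour = 0.03174 hour
In minutes: 0.03174 × 60 = 1.9042 min

Final: 1.9042 min


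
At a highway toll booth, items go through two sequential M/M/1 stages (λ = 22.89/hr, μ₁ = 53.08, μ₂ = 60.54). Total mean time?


Each node sees arrival rate λ = 22.89/hr (tandem ⇒ throughput preserved).
W₁ = 1/(μ₁−λ) = 1/(53.08−22.89) = 0.03312 hr
W₂ = 1/(μ₂−λ) = 1/(60.54−22.89) = 0.02656 hr
W_total = W₁ + W₂ = 0.03312 + 0.02656 = 0.05968 hr

Final: 0.05968 hr


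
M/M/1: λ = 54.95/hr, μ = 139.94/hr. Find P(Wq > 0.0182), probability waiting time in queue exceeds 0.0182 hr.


ρ = 54.95/139.94 = 0.3927
P(Wq > t) = ρ·e^{−(μ−λ)t} = 0.3927·e^{−1.5468}
= 0.3927·0.212924 = 0.083609

Final: 0.083609


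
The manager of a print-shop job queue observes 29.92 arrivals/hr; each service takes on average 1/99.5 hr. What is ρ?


ρ = λ/μ = 29.92/99.5 = 0.3007

Final: 0.3007


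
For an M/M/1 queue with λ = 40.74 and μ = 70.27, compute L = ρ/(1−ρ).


ρ = λ/μ = 40.74/70.27 = 0.5798
L = ρ/(1−ρ) = 0.5798/(1 − 0.5798) = 0.5798/0.4202 = 1.3796

Final: 1.3796


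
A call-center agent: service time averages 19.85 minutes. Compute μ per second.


μ = 1/(service time) in consistent units.
1 second = 0.0166667 min, so μ = 0.0166667/19.85 = 0.0008396 per second

Final: 0.0008396 /sec


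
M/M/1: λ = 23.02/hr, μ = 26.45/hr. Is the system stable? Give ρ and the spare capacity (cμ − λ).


Total capacity cμ = 1·26.45 = 26.45/hr
ρ = λ/(cμ) = 23.02/26.45 = 0.8703
Stable ⇔ ρ < 1: YES
Spare capacity = cμ − λ = 26.45 − 23.02 = 3.43/hr

Final: ρ = 0.8703; stable; margin = 3.43/hr


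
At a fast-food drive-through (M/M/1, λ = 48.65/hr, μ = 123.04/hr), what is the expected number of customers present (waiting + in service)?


ρ = λ/μ = 48.65/123.04 = 0.3954
L = ρ/(1−ρ) = 0.3954/(1 − 0.3954) = 0.3954/0.6046 = 0.6540

Final: 0.6540


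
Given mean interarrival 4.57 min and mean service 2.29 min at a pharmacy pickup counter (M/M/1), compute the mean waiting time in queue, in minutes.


λ = 60/4.57 = 13.1291 /hr
μ = 60/2.29 = 26.2009 /hr
ρ = λ/μ = 13.1291/26.2009 = 0.5011
Wq = ρ/(μ−λ) = 0.5011/(26.2009−13.1291) = 0.03833 hr
In minutes: 0.03833·60 = 2.300 min

Final: 2.300 min


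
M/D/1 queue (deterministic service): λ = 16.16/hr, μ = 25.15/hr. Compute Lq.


ρ = 16.16/25.15 = 0.6425
M/D/1: Lq = ρ²/(2(1−ρ)) = 0.4129/(2·0.3575) = 0.57750

Final: 0.57750


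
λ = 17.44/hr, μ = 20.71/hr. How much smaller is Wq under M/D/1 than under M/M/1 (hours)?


ρ = 17.44/20.71 = 0.8421
Wq(M/M/1) = ρ/(μ−λ) = 0.8421/3.27 = 0.25752 hr
Wq(M/D/1) = ρ/(2(μ−λ)) = 0.12876 hr
Savings = 0.25752 − 0.12876 = 0.12876 hr

Final: 0.12876 hr


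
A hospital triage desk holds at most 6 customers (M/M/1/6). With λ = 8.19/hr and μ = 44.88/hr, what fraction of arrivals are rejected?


ρ = λ/μ = 8.19/44.88 = 0.1825
P_K = (1−ρ)ρ^K/(1−ρ^(K+1)) = (0.8175·0.00003693)/(1 − 0.000006739)
= 0.00003019/0.999993 = 0.00003019

Final: 0.00003019


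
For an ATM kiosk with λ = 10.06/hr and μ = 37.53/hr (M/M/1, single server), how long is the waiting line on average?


ρ = 10.06/37.53 = 0.2681
Lq = ρ²/(1−ρ) = 0.07185/0.7319 = 0.09817

Final: 0.09817


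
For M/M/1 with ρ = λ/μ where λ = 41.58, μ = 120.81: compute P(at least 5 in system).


ρ = 41.58/120.81 = 0.3442
P(N ≥ n) = ρ^n = 0.3442^5 = 0.004830

Final: 0.004830


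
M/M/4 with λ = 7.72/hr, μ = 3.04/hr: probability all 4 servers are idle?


a = λ/μ = 7.72/3.04 = 2.5395; ρ = a/c = 0.6349
Σ_{k=0}^{3} a^k/k! (terms k=0..3) = 1.00000 + 2.53947 + 3.22446 + 2.72948 = 9.49342
Tail: a^4/(4!(1−ρ)) = 41.58865/(24·0.3651) = 4.74585
P₀ = 1/(9.49342 + 4.74585) = 1/14.23927 = 0.070228

Final: 0.070228


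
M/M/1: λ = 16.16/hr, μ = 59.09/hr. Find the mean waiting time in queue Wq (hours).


ρ = 16.16/59.09 = 0.2735
Wq = ρ/(μ−λ) = 0.2735/(59.09 − 16.16) = 0.2735/42.93 = 0.006370 hr

Final: 0.006370 hr


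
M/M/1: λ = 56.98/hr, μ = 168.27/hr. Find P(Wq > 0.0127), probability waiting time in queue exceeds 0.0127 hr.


ρ = 56.98/168.27 = 0.3386
P(Wq > t) = ρ·e^{−(μ−λ)t} = 0.3386·e^{−1.4134}
= 0.3386·0.243319 = 0.082393

Final: 0.082393


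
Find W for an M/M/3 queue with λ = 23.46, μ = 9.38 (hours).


a = 2.5011; ρ = 0.8337; P₀ = 0.044829
Lq = P₀·a^c·ρ/(c!(1−ρ)²) = 3.52323
Wq = Lq/λ = 3.52323/23.46 = 0.15018 hr
W = Wq + 1/μ = 0.15018 + 0.10661 = 0.25679 hr

Final: 0.25679 hr


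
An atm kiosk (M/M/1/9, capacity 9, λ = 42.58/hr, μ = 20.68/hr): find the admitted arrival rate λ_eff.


ρ = 2.0590; P_K = (1−ρ)ρ^9/(1−ρ^10) = 0.514702
λ_eff = λ(1 − P_K) = 42.58·(1 − 0.514702) = 42.58·0.485298 = 20.6640 /hr

Final: 20.6640 /hr


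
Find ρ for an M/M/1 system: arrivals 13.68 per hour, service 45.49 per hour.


ρ = λ/μ = 13.68/45.49 = 0.3007

Final: 0.3007


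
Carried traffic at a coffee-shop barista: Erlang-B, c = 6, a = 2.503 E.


B(6,2.503) = 0.028355 (Erlang-B)
Carried load = a(1 − B) = 2.503·(1 − 0.028355) = 2.503·0.971645 = 2.4320 E

Final: 2.4320 Erlangs


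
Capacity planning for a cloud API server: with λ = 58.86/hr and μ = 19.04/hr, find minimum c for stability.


Stability requires cμ > λ ⇔ c > λ/μ.
λ/μ = 58.86/19.04 = 3.0914
Minimum integer c = ⌊3.0914⌋ + 1 = 4
Check: 4·19.04 = 76.16 > 58.86, while 3·19.04 = 57.12 ≤ 58.86

Final: 4 servers


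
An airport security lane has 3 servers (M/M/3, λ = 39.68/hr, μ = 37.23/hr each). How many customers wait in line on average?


a = λ/μ = 1.0658; ρ = a/3 = 0.3553
P₀ = 0.339357
Lq = P₀·a^c·ρ / (c!·(1−ρ)²) = 0.339357·1.21070·0.3553/(6·0.41568)
= 0.05852

Final: 0.05852


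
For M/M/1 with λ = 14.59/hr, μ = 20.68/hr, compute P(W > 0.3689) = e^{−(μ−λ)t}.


W ~ Exponential(μ−λ) for M/M/1.
μ − λ = 20.68 − 14.59 = 6.0900
P(W > t) = e^{−(μ−λ)t} = e^{−2.2466} = 0.105758

Final: 0.105758


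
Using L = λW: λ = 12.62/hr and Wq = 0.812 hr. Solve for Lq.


Lq = λWq = 12.62·0.812 = 10.2474

Final: 10.2474


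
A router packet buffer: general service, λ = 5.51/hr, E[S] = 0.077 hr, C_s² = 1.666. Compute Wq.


ρ = λ·E[S] = 5.51·0.077 = 0.4243
E[S²] = E[S]²(1+C_s²) = 0.077²·(1+1.666) = 0.015807
Wq = λ·E[S²]/(2(1−ρ)) = 5.51·0.015807/(2·0.5757) = 0.07564 hr

Final: 0.07564 hr


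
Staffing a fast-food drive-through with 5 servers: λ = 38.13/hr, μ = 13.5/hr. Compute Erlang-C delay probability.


a = λ/μ = 2.8244; ρ = a/5 = 0.5649
P₀ = 0.056616 (from M/M/c formula)
C(c,a) = [a^c/(c!(1−ρ))]·P₀ = [179.74846/(120·0.4351)]·0.056616
= 3.44258·0.056616 = 0.194906

Final: 0.194906


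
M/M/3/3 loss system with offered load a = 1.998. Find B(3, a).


B(c,a) = (a^c/c!) / Σ_{k=0}^{c} a^k/k!
a^3/3! = 1.329337
Σ terms (k=0..3): 1.00000 + 1.99800 + 1.99600 + 1.32934 = 6.323339
B = 1.329337/6.323339 = 0.210227

Final: 0.210227


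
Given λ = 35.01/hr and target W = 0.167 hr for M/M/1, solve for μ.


W = 1/(μ−λ) ⇒ μ − λ = 1/W = 1/0.167 = 5.9880
μ = λ + 1/W = 35.01 + 5.9880 = 40.9980 per hr

Final: 40.9980 /hr


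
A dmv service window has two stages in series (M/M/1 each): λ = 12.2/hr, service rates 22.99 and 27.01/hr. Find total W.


Each node sees arrival rate λ = 12.2/hr (tandem ⇒ throughput preserved).
W₁ = 1/(μ₁−λ) = 1/(22.99−12.2) = 0.09268 hr
W₂ = 1/(μ₂−λ) = 1/(27.01−12.2) = 0.06752 hr
W_total = W₁ + W₂ = 0.09268 + 0.06752 = 0.16020 hr

Final: 0.16020 hr


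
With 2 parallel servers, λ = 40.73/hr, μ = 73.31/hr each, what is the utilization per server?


ρ = λ/(cμ) = 40.73/(2·73.31) = 40.73/146.62 = 0.2778

Final: 0.2778


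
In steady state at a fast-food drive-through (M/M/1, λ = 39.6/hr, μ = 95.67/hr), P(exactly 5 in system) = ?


ρ = 39.6/95.67 = 0.4139
P_n = (1−ρ)·ρ^n = (1 − 0.4139)·0.4139^5 = 0.5861·0.012151 = 0.007121

Final: 0.007121


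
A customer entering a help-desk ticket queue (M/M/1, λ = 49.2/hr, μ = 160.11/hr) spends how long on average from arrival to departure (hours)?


W = 1/(μ−λ) = 1/(160.11 − 49.2) = 1/110.91 = 0.009016 hr

Final: 0.009016 hr


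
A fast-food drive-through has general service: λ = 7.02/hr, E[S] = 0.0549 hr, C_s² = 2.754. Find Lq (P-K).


ρ = λ·E[S] = 7.02·0.0549 = 0.3854
Lq = ρ²(1+C_s²)/(2(1−ρ)) = 0.1485·(1+2.754)/(2·0.6146)
= 0.1485·3.7540/1.2292 = 0.45362

Final: 0.45362


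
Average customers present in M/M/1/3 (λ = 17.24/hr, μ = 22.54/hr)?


ρ = 17.24/22.54 = 0.7649
L = ρ[1 − (K+1)ρ^K + Kρ^(K+1)] / [(1−ρ)(1−ρ^(K+1))]
Numerator: 0.7649·(1 − 4·0.447456 + 3·0.342242) = 0.181199
Denominator: (0.2351)·(0.657758) = 0.154664
L = 0.181199/0.154664 = 1.1716

Final: 1.1716


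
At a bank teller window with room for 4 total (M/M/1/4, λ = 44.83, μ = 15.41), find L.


ρ = 44.83/15.41 = 2.9091
L = ρ[1 − (K+1)ρ^K + Kρ^(K+1)] / [(1−ρ)(1−ρ^(K+1))]
Numerator: 2.9091·(1 − 5·71.624961 + 4·208.367749) = 1385.762474
Denominator: (-1.9091)·(-207.367749) = 395.896118
L = 1385.762474/395.896118 = 3.5003

Final: 3.5003


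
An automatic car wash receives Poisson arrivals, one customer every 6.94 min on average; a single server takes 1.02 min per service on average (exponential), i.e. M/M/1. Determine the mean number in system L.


λ = 60/6.94 = 8.6455 /hr
μ = 60/1.02 = 58.8235 /hr
ρ = λ/μ = 8.6455/58.8235 = 0.1470
L = ρ/(1−ρ) = 0.1470/0.8530 = 0.1723

Final: 0.1723


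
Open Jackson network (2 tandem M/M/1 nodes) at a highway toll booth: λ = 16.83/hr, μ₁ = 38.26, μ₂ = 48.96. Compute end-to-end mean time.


Each node sees arrival rate λ = 16.83/hr (tandem ⇒ throughput preserved).
W₁ = 1/(μ₁−λ) = 1/(38.26−16.83) = 0.04666 hr
W₂ = 1/(μ₂−λ) = 1/(48.96−16.83) = 0.03112 hr
W_total = W₁ + W₂ = 0.04666 + 0.03112 = 0.07779 hr

Final: 0.07779 hr


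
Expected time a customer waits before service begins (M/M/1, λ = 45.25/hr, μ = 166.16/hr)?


ρ = 45.25/166.16 = 0.2723
Wq = ρ/(μ−λ) = 0.2723/(166.16 − 45.25) = 0.2723/120.91 = 0.002252 hr

Final: 0.002252 hr


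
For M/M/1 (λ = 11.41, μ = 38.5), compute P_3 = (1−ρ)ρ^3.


ρ = 11.41/38.5 = 0.2964
P_n = (1−ρ)·ρ^n = (1 − 0.2964)·0.2964^3 = 0.7036·0.026030 = 0.018316

Final: 0.018316


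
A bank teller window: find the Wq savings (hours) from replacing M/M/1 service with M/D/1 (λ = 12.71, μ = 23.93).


ρ = 12.71/23.93 = 0.5311
Wq(M/M/1) = ρ/(μ−λ) = 0.5311/11.22 = 0.04734 hr
Wq(M/D/1) = ρ/(2(μ−λ)) = 0.02367 hr
Savings = 0.04734 − 0.02367 = 0.02367 hr

Final: 0.02367 hr


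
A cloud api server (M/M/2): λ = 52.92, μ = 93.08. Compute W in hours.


a = 0.5685; ρ = 0.2843; P₀ = 0.557303
Lq = P₀·a^c·ρ/(c!(1−ρ)²) = 0.04998
Wq = Lq/λ = 0.04998/52.92 = 0.0009445 hr
W = Wq + 1/μ = 0.0009445 + 0.01074 = 0.01169 hr

Final: 0.01169 hr


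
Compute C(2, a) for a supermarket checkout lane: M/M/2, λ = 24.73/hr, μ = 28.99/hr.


a = λ/μ = 0.8531; ρ = a/2 = 0.4265
P₀ = 0.402007 (from M/M/c formula)
C(c,a) = [a^c/(c!(1−ρ))]·P₀ = [0.72770/(2·0.5735)]·0.402007
= 0.63447·0.402007 = 0.255060

Final: 0.255060


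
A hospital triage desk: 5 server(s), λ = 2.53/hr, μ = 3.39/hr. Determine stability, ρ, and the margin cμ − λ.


Total capacity cμ = 5·3.39 = 16.95/hr
ρ = λ/(cμ) = 2.53/16.95 = 0.1493
Stable ⇔ ρ < 1: YES
Spare capacity = cμ − λ = 16.95 − 2.53 = 14.42/hr

Final: ρ = 0.1493; stable; margin = 14.42/hr


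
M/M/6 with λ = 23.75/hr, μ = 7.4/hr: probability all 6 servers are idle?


a = λ/μ = 23.75/7.4 = 3.2095; ρ = a/c = 0.5349
Σ_{k=0}^{5} a^k/k! (terms k=0..5) = 1.00000 + 3.20946 + 5.15032 + 5.50991 + 4.42096 + 2.83778 = 22.12842
Tail: a^6/(6!(1−ρ)) = 1092.92753/(720·0.4651) = 3.26379
P₀ = 1/(22.12842 + 3.26379) = 1/25.39220 = 0.039382

Final: 0.039382
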